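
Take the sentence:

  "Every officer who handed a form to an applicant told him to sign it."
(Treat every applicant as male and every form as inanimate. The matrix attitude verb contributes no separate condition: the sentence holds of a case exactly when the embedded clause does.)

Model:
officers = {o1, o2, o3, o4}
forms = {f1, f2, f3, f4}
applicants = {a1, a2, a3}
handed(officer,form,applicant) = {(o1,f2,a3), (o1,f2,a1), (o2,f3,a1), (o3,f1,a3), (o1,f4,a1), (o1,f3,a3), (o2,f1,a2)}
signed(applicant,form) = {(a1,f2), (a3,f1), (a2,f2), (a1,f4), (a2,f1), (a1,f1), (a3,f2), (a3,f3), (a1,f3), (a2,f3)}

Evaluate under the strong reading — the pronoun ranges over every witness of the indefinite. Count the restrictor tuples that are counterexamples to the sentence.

0

"him" takes "an applicant" as antecedent and "it" takes "a form"; both are donkey pronouns co-varying with the restrictor.
Strong reading: for every (o,f,a) with handed(o,f,a), signed(a,f).
Restrictor triples: (o1,f2,a1)→signed(a1,f2) ✓  (o1,f2,a3)→signed(a3,f2) ✓  (o1,f3,a3)→signed(a3,f3) ✓  (o1,f4,a1)→signed(a1,f4) ✓  (o2,f1,a2)→signed(a2,f1) ✓  (o2,f3,a1)→signed(a1,f3) ✓  (o3,f1,a3)→signed(a3,f1) ✓
Counterexamples (restrictor triples failing the scope): 0.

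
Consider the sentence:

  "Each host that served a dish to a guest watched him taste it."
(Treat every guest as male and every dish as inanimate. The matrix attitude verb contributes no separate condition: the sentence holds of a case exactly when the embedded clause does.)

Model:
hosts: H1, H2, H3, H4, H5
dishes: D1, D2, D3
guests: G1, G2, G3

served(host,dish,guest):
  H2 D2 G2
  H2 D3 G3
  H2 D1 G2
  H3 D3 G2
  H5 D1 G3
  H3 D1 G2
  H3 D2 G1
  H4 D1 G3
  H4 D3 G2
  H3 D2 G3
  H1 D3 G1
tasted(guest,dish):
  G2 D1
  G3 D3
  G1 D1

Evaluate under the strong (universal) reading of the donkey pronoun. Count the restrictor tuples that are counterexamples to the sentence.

"him" takes "a guest" as antecedent and "it" takes "a dish"; both are donkey pronouns co-varying with the restrictor.
Strong reading: for every (h,d,g) with served(h,d,g), tasted(g,d).
Restrictor triples: (H1,D3,G1)→tasted(G1,D3) ✗  (H2,D1,G2)→tasted(G2,D1) ✓  (H2,D2,G2)→tasted(G2,D2) ✗  (H2,D3,G3)→tasted(G3,D3) ✓  (H3,D1,G2)→tasted(G2,D1) ✓  (H3,D2,G1)→tasted(G1,D2) ✗  (H3,D2,G3)→tasted(G3,D2) ✗  (H3,D3,G2)→tasted(G2,D3) ✗  (H4,D1,G3)→tasted(G3,D1) ✗  (H4,D3,G2)→tasted(G2,D3) ✗  (H5,D1,G3)→tasted(G3,D1) ✗
Counterexamples (restrictor triples failing the scope): 8.

8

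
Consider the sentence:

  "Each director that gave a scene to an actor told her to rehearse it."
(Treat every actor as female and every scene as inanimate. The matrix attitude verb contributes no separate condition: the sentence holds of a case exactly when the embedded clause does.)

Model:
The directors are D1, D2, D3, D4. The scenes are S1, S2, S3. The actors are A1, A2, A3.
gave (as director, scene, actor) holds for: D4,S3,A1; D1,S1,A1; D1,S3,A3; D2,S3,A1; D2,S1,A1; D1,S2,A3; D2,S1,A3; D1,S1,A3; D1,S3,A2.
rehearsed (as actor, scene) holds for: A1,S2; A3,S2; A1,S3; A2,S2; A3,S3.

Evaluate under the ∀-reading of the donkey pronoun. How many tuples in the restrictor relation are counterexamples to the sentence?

"her" takes "an actor" as antecedent and "it" takes "a scene"; both are donkey pronouns co-varying with the restrictor.
Strong reading: for every (d,s,a) with gave(d,s,a), rehearsed(a,s).
Restrictor triples: (D1,S1,A1)→rehearsed(A1,S1) ✗  (D1,S1,A3)→rehearsed(A3,S1) ✗  (D1,S2,A3)→rehearsed(A3,S2) ✓  (D1,S3,A2)→rehearsed(A2,S3) ✗  (D1,S3,A3)→rehearsed(A3,S3) ✓  (D2,S1,A1)→rehearsed(A1,S1) ✗  (D2,S1,A3)→rehearsed(A3,S1) ✗  (D2,S3,A1)→rehearsed(A1,S3) ✓  (D4,S3,A1)→rehearsed(A1,S3) ✓
Counterexamples (restrictor triples failing the scope): 5.

5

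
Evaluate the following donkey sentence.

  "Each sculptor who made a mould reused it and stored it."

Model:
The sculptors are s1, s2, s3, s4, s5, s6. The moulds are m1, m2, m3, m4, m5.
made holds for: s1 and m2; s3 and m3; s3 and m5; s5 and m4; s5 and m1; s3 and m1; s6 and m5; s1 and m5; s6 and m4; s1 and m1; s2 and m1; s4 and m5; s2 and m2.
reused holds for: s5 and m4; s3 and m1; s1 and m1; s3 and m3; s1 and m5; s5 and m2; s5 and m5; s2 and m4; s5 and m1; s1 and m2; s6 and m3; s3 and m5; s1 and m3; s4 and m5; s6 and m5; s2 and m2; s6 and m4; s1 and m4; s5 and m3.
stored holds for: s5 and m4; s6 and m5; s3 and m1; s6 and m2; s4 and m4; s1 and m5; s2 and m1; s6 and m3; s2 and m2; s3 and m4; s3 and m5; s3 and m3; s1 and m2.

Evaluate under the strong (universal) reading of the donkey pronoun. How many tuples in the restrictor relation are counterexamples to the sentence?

"it" takes "a mould" as antecedent — a donkey pronoun bound across the clause boundary.
Strong reading: for every (s,m) with made(s,m), reused(s,m) ∧ stored(s,m).
Restrictor pairs: (s1,m1) ✗  (s1,m2) ✓  (s1,m5) ✓  (s2,m1) ✗  (s2,m2) ✓  (s3,m1) ✓  (s3,m3) ✓  (s3,m5) ✓  (s4,m5) ✗  (s5,m1) ✗  (s5,m4) ✓  (s6,m4) ✗  (s6,m5) ✓
Counterexamples (restrictor pairs failing the scope): 5.

5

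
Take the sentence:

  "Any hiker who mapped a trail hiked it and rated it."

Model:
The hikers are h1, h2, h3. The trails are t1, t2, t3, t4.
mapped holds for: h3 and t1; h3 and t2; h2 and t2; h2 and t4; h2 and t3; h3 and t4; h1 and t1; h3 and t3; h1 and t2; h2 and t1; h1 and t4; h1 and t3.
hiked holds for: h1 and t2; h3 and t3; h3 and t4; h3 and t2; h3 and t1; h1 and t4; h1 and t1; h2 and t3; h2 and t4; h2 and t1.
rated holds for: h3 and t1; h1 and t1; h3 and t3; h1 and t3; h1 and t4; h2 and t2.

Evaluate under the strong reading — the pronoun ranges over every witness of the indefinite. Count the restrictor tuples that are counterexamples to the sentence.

8

"it" takes "a trail" as antecedent — a donkey pronoun bound across the clause boundary.
Strong reading: for every (h,t) with mapped(h,t), hiked(h,t) ∧ rated(h,t).
Restrictor pairs: (h1,t1) ✓  (h1,t2) ✗  (h1,t3) ✗  (h1,t4) ✓  (h2,t1) ✗  (h2,t2) ✗  (h2,t3) ✗  (h2,t4) ✗  (h3,t1) ✓  (h3,t2) ✗  (h3,t3) ✓  (h3,t4) ✗
Counterexamples (restrictor pairs failing the scope): 8.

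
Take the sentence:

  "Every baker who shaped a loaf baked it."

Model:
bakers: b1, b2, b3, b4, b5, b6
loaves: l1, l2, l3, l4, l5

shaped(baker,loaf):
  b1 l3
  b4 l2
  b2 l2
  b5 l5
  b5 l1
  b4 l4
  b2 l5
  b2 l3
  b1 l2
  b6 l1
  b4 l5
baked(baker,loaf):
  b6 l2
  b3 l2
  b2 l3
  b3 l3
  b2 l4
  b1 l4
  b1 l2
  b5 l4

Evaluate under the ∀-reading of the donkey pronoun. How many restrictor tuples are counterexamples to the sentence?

"it" takes "a loaf" as antecedent — a donkey pronoun bound across the clause boundary.
Strong reading: for every (b,l) with shaped(b,l), baked(b,l).
Restrictor pairs: (b1,l2) ✓  (b1,l3) ✗  (b2,l2) ✗  (b2,l3) ✓  (b2,l5) ✗  (b4,l2) ✗  (b4,l4) ✗  (b4,l5) ✗  (b5,l1) ✗  (b5,l5) ✗  (b6,l1) ✗
Counterexamples (restrictor pairs failing the scope): 9.

9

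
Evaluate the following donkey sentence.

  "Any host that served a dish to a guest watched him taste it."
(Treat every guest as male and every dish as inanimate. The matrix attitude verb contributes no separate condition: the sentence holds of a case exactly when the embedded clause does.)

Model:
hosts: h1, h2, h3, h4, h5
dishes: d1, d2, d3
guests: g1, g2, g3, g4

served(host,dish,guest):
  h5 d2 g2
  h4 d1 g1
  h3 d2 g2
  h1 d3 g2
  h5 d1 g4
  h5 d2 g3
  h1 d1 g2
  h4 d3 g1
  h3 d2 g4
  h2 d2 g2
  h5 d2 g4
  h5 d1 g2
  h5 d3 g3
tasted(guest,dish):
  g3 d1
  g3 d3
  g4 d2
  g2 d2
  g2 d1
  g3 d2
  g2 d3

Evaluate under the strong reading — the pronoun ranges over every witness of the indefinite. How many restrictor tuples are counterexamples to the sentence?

3

"him" takes "a guest" as antecedent and "it" takes "a dish"; both are donkey pronouns co-varying with the restrictor.
Strong reading: for every (h,d,g) with served(h,d,g), tasted(g,d).
Restrictor triples: (h1,d1,g2)→tasted(g2,d1) ✓  (h1,d3,g2)→tasted(g2,d3) ✓  (h2,d2,g2)→tasted(g2,d2) ✓  (h3,d2,g2)→tasted(g2,d2) ✓  (h3,d2,g4)→tasted(g4,d2) ✓  (h4,d1,g1)→tasted(g1,d1) ✗  (h4,d3,g1)→tasted(g1,d3) ✗  (h5,d1,g2)→tasted(g2,d1) ✓  (h5,d1,g4)→tasted(g4,d1) ✗  (h5,d2,g2)→tasted(g2,d2) ✓  (h5,d2,g3)→tasted(g3,d2) ✓  (h5,d2,g4)→tasted(g4,d2) ✓  (h5,d3,g3)→tasted(g3,d3) ✓
Counterexamples (restrictor triples failing the scope): 3.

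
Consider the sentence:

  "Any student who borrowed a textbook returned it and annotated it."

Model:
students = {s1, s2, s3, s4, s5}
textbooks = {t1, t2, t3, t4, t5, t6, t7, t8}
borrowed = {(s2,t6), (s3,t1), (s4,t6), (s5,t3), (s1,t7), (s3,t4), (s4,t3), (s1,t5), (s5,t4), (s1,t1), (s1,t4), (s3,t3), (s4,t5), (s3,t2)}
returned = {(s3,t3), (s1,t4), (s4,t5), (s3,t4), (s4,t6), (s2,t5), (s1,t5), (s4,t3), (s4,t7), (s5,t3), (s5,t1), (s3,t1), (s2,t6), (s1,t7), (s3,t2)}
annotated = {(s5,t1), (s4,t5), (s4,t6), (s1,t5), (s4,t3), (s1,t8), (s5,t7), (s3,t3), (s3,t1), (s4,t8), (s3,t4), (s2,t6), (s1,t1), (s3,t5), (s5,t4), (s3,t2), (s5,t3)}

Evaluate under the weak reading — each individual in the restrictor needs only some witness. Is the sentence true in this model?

True

"it" takes "a textbook" as antecedent — a donkey pronoun bound across the clause boundary.
Weak reading: every student s with some borrowed-textbook has at least one borrowed-textbook t such that returned(s,t) ∧ annotated(s,t).
Per student: s1:✓  s2:✓  s3:✓  s4:✓  s5:✓
Every student in the restrictor has a witness.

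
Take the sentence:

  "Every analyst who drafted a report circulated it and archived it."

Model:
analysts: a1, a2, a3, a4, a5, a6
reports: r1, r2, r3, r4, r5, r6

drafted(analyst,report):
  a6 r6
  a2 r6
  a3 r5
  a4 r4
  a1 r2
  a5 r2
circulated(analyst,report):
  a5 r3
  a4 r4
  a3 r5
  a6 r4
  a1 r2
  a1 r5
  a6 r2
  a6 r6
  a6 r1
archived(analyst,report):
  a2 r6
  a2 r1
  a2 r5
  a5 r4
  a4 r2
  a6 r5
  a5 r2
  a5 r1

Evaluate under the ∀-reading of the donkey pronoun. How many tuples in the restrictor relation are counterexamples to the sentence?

6

"it" takes "a report" as antecedent — a donkey pronoun bound across the clause boundary.
Strong reading: for every (a,r) with drafted(a,r), circulated(a,r) ∧ archived(a,r).
Restrictor pairs: (a1,r2) ✗  (a2,r6) ✗  (a3,r5) ✗  (a4,r4) ✗  (a5,r2) ✗  (a6,r6) ✗
Counterexamples (restrictor pairs failing the scope): 6.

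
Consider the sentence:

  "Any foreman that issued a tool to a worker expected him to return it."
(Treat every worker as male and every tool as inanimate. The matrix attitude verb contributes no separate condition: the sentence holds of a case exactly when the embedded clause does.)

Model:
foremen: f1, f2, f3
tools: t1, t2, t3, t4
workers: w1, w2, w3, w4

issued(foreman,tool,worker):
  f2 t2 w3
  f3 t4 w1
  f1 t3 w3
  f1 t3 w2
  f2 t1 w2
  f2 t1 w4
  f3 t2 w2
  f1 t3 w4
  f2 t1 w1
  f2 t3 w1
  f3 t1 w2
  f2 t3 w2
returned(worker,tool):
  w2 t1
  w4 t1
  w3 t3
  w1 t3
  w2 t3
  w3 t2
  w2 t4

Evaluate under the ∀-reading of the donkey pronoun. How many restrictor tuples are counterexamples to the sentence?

"him" takes "a worker" as antecedent and "it" takes "a tool"; both are donkey pronouns co-varying with the restrictor.
Strong reading: for every (f,t,w) with issued(f,t,w), returned(w,t).
Restrictor triples: (f1,t3,w2)→returned(w2,t3) ✓  (f1,t3,w3)→returned(w3,t3) ✓  (f1,t3,w4)→returned(w4,t3) ✗  (f2,t1,w1)→returned(w1,t1) ✗  (f2,t1,w2)→returned(w2,t1) ✓  (f2,t1,w4)→returned(w4,t1) ✓  (f2,t2,w3)→returned(w3,t2) ✓  (f2,t3,w1)→returned(w1,t3) ✓  (f2,t3,w2)→returned(w2,t3) ✓  (f3,t1,w2)→returned(w2,t1) ✓  (f3,t2,w2)→returned(w2,t2) ✗  (f3,t4,w1)→returned(w1,t4) ✗
Counterexamples (restrictor triples failing the scope): 4.

4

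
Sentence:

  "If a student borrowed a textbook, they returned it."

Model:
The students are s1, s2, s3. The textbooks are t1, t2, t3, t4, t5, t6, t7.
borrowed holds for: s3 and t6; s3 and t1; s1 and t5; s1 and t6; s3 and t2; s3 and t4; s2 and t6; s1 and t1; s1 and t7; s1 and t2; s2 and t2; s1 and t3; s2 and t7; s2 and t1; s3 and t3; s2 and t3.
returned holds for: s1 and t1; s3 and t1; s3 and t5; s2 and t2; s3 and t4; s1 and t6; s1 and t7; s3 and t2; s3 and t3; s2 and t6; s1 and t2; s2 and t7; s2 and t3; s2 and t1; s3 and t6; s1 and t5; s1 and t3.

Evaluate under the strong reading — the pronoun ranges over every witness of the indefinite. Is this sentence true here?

True

"it" takes "a textbook" as antecedent — a donkey pronoun bound across the clause boundary.
Strong reading: for every (s,t) with borrowed(s,t), returned(s,t).
Restrictor pairs: (s1,t1) ✓  (s1,t2) ✓  (s1,t3) ✓  (s1,t5) ✓  (s1,t6) ✓  (s1,t7) ✓  (s2,t1) ✓  (s2,t2) ✓  (s2,t3) ✓  (s2,t6) ✓  (s2,t7) ✓  (s3,t1) ✓  (s3,t2) ✓  (s3,t3) ✓  (s3,t4) ✓  (s3,t6) ✓
Every restrictor pair satisfies the scope.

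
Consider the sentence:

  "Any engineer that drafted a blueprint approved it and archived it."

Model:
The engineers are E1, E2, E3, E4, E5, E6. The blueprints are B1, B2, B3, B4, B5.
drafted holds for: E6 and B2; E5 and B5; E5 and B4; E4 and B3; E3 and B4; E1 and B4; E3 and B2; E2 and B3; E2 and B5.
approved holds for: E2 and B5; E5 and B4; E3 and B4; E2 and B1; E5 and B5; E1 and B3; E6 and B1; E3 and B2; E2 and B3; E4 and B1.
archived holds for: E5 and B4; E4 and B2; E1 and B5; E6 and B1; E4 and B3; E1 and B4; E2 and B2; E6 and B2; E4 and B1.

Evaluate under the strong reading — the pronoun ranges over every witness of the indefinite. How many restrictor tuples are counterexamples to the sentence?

8

"it" takes "a blueprint" as antecedent — a donkey pronoun bound across the clause boundary.
Strong reading: for every (e,b) with drafted(e,b), approved(e,b) ∧ archived(e,b).
Restrictor pairs: (E1,B4) ✗  (E2,B3) ✗  (E2,B5) ✗  (E3,B2) ✗  (E3,B4) ✗  (E4,B3) ✗  (E5,B4) ✓  (E5,B5) ✗  (E6,B2) ✗
Counterexamples (restrictor pairs failing the scope): 8.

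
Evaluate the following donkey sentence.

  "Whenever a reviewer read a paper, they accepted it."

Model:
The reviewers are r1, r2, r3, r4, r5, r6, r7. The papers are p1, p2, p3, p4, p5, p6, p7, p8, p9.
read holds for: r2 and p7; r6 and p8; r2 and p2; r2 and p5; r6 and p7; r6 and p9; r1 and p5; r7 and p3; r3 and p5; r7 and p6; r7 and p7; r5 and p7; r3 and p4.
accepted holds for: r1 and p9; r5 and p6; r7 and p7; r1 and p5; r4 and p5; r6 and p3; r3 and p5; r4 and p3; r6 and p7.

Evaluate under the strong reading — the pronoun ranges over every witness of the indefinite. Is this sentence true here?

"it" takes "a paper" as antecedent — a donkey pronoun bound across the clause boundary.
Strong reading: for every (r,p) with read(r,p), accepted(r,p).
Restrictor pairs: (r1,p5) ✓  (r2,p2) ✗  (r2,p5) ✗  (r2,p7) ✗  (r3,p4) ✗  (r3,p5) ✓  (r5,p7) ✗  (r6,p7) ✓  (r6,p8) ✗  (r6,p9) ✗  (r7,p3) ✗  (r7,p6) ✗  (r7,p7) ✓
Counterexample: (r2,p2) is in read but fails the scope.

False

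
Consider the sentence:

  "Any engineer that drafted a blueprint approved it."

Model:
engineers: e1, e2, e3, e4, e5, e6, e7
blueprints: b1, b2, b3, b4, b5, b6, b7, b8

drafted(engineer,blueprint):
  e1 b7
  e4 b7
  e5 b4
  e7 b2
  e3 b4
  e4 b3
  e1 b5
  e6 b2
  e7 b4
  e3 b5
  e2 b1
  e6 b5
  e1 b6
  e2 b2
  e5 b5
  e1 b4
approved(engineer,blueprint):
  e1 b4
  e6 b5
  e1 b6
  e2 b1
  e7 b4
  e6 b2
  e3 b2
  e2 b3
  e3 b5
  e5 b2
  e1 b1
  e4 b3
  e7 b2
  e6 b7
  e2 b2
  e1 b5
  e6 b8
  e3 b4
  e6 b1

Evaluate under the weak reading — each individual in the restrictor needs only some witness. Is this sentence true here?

False

"it" takes "a blueprint" as antecedent — a donkey pronoun bound across the clause boundary.
Weak reading: every engineer e with some drafted-blueprint has at least one drafted-blueprint b such that approved(e,b).
Per engineer: e1:✓  e2:✓  e3:✓  e4:✓  e5:✗  e6:✓  e7:✓
e5 has no witness among its drafted-blueprints.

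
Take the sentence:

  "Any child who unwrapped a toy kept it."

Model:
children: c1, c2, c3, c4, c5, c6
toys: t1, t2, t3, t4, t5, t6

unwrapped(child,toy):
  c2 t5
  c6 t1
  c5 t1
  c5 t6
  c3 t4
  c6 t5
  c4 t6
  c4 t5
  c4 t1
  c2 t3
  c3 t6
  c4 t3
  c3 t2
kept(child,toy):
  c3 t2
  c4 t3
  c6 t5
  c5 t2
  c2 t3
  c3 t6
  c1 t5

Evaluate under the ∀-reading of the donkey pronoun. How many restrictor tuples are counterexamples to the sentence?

8

"it" takes "a toy" as antecedent — a donkey pronoun bound across the clause boundary.
Strong reading: for every (c,t) with unwrapped(c,t), kept(c,t).
Restrictor pairs: (c2,t3) ✓  (c2,t5) ✗  (c3,t2) ✓  (c3,t4) ✗  (c3,t6) ✓  (c4,t1) ✗  (c4,t3) ✓  (c4,t5) ✗  (c4,t6) ✗  (c5,t1) ✗  (c5,t6) ✗  (c6,t1) ✗  (c6,t5) ✓
Counterexamples (restrictor pairs failing the scope): 8.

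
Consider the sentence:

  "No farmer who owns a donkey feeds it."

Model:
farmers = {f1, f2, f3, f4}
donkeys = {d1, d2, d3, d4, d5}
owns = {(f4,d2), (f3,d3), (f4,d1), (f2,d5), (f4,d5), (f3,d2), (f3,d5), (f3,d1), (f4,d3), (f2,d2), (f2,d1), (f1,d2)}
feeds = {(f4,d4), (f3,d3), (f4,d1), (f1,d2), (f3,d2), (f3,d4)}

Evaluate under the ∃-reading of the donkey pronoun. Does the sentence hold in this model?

"it" takes "a donkey" as antecedent — a donkey pronoun bound across the clause boundary.
Truth condition: for no (f,d) with owns(f,d) does feeds(f,d) hold.
Restrictor pairs — does the scope hold? (f1,d2):holds  (f2,d1):fails  (f2,d2):fails  (f2,d5):fails  (f3,d1):fails  (f3,d2):holds  (f3,d3):holds  (f3,d5):fails  (f4,d1):holds  (f4,d2):fails  (f4,d3):fails  (f4,d5):fails
Scope holds for 4 pair(s), so the sentence is false.

False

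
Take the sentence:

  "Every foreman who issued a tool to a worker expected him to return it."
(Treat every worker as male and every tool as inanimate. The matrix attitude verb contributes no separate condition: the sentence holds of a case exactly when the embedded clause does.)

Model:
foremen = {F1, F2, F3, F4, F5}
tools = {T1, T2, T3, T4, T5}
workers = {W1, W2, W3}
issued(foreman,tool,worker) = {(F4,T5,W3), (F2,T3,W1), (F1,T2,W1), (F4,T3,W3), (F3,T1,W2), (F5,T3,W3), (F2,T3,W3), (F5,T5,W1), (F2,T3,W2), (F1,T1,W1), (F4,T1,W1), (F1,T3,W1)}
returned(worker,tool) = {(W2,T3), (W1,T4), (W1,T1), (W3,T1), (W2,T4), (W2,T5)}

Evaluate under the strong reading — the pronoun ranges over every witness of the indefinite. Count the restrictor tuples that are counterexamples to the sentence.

"him" takes "a worker" as antecedent and "it" takes "a tool"; both are donkey pronouns co-varying with the restrictor.
Strong reading: for every (f,t,w) with issued(f,t,w), returned(w,t).
Restrictor triples: (F1,T1,W1)→returned(W1,T1) ✓  (F1,T2,W1)→returned(W1,T2) ✗  (F1,T3,W1)→returned(W1,T3) ✗  (F2,T3,W1)→returned(W1,T3) ✗  (F2,T3,W2)→returned(W2,T3) ✓  (F2,T3,W3)→returned(W3,T3) ✗  (F3,T1,W2)→returned(W2,T1) ✗  (F4,T1,W1)→returned(W1,T1) ✓  (F4,T3,W3)→returned(W3,T3) ✗  (F4,T5,W3)→returned(W3,T5) ✗  (F5,T3,W3)→returned(W3,T3) ✗  (F5,T5,W1)→returned(W1,T5) ✗
Counterexamples (restrictor triples failing the scope): 9.

9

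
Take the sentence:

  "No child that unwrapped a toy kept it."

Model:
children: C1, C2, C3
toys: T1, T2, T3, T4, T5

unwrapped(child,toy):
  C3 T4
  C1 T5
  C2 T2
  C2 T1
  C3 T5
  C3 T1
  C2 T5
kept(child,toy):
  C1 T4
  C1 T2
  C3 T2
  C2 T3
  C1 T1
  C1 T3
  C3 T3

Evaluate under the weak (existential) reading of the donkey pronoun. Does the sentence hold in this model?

True

"it" takes "a toy" as antecedent — a donkey pronoun bound across the clause boundary.
Truth condition: for no (c,t) with unwrapped(c,t) does kept(c,t) hold.
Restrictor pairs — does the scope hold? (C1,T5):fails  (C2,T1):fails  (C2,T2):fails  (C2,T5):fails  (C3,T1):fails  (C3,T4):fails  (C3,T5):fails
Scope holds for no restrictor pair, so the sentence is true.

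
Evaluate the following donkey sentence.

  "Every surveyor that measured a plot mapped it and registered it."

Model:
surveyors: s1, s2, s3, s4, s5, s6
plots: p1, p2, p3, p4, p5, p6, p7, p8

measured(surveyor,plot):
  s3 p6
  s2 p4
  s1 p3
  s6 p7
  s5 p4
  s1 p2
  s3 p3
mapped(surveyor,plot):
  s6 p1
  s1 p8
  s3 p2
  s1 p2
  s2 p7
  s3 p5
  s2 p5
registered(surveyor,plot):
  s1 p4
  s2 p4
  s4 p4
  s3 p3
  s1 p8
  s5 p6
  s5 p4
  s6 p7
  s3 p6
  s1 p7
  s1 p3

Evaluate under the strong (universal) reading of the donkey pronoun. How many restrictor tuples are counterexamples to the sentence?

"it" takes "a plot" as antecedent — a donkey pronoun bound across the clause boundary.
Strong reading: for every (s,p) with measured(s,p), mapped(s,p) ∧ registered(s,p).
Restrictor pairs: (s1,p2) ✗  (s1,p3) ✗  (s2,p4) ✗  (s3,p3) ✗  (s3,p6) ✗  (s5,p4) ✗  (s6,p7) ✗
Counterexamples (restrictor pairs failing the scope): 7.

7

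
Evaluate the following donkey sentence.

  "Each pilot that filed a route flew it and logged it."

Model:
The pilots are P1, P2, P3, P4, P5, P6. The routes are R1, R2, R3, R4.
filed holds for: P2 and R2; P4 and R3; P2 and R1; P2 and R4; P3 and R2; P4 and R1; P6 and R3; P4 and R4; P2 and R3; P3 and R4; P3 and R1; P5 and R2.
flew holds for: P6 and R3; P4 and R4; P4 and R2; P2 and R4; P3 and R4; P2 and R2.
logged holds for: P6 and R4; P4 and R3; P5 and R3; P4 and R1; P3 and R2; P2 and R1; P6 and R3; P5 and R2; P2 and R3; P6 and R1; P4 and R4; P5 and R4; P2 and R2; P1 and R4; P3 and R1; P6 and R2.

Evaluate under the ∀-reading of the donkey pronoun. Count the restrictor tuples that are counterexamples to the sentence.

"it" takes "a route" as antecedent — a donkey pronoun bound across the clause boundary.
Strong reading: for every (p,r) with filed(p,r), flew(p,r) ∧ logged(p,r).
Restrictor pairs: (P2,R1) ✗  (P2,R2) ✓  (P2,R3) ✗  (P2,R4) ✗  (P3,R1) ✗  (P3,R2) ✗  (P3,R4) ✗  (P4,R1) ✗  (P4,R3) ✗  (P4,R4) ✓  (P5,R2) ✗  (P6,R3) ✓
Counterexamples (restrictor pairs failing the scope): 9.

9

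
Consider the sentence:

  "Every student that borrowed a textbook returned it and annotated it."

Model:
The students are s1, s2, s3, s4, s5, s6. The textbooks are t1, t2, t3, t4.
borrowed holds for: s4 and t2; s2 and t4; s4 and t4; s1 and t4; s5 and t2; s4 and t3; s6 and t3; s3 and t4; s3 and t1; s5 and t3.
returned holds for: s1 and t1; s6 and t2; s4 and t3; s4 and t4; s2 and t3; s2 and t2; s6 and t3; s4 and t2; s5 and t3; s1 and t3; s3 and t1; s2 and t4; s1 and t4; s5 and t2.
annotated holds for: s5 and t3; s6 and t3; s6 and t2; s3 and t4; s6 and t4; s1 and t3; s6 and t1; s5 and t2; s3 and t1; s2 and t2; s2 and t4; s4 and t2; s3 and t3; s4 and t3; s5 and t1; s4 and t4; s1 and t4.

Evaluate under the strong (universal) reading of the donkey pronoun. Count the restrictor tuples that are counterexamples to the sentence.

"it" takes "a textbook" as antecedent — a donkey pronoun bound across the clause boundary.
Strong reading: for every (s,t) with borrowed(s,t), returned(s,t) ∧ annotated(s,t).
Restrictor pairs: (s1,t4) ✓  (s2,t4) ✓  (s3,t1) ✓  (s3,t4) ✗  (s4,t2) ✓  (s4,t3) ✓  (s4,t4) ✓  (s5,t2) ✓  (s5,t3) ✓  (s6,t3) ✓
Counterexamples (restrictor pairs failing the scope): 1.

1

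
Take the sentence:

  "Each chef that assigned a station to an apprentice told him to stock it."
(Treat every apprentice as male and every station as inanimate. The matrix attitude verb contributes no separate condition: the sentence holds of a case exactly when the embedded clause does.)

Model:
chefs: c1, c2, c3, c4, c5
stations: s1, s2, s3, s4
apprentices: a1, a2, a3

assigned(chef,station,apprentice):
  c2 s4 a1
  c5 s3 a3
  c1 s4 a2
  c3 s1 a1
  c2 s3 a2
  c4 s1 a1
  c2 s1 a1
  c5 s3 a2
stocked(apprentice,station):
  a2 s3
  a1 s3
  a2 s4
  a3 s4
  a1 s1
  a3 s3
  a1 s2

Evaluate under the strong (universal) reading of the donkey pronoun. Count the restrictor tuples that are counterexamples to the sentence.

"him" takes "an apprentice" as antecedent and "it" takes "a station"; both are donkey pronouns co-varying with the restrictor.
Strong reading: for every (c,s,a) with assigned(c,s,a), stocked(a,s).
Restrictor triples: (c1,s4,a2)→stocked(a2,s4) ✓  (c2,s1,a1)→stocked(a1,s1) ✓  (c2,s3,a2)→stocked(a2,s3) ✓  (c2,s4,a1)→stocked(a1,s4) ✗  (c3,s1,a1)→stocked(a1,s1) ✓  (c4,s1,a1)→stocked(a1,s1) ✓  (c5,s3,a2)→stocked(a2,s3) ✓  (c5,s3,a3)→stocked(a3,s3) ✓
Counterexamples (restrictor triples failing the scope): 1.

1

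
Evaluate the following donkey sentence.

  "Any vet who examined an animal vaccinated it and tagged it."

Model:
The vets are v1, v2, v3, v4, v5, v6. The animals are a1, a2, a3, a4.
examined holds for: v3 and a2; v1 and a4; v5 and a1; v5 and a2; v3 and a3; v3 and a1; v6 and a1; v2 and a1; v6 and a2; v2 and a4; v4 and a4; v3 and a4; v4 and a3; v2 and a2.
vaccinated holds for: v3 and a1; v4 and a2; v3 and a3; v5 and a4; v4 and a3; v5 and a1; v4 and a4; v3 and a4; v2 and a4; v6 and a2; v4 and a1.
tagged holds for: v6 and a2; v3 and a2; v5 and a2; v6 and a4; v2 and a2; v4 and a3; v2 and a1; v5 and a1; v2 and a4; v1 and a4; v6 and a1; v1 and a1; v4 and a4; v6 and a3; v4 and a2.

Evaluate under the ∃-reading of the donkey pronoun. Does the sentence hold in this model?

"it" takes "an animal" as antecedent — a donkey pronoun bound across the clause boundary.
Weak reading: every vet v with some examined-animal has at least one examined-animal a such that vaccinated(v,a) ∧ tagged(v,a).
Per vet: v1:✗  v2:✓  v3:✗  v4:✓  v5:✓  v6:✓
v1 has no witness among its examined-animals.

False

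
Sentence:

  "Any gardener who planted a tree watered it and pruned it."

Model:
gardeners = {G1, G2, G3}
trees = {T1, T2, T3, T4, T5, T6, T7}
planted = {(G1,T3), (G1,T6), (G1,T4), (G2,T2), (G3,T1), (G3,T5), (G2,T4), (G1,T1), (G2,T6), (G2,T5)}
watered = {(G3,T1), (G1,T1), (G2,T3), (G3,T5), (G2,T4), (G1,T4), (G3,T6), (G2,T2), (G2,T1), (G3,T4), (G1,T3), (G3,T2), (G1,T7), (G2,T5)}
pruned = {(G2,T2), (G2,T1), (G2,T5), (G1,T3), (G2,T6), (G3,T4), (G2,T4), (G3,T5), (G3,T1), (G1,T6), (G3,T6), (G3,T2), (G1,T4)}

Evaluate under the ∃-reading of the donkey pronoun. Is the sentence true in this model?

True

"it" takes "a tree" as antecedent — a donkey pronoun bound across the clause boundary.
Weak reading: every gardener g with some planted-tree has at least one planted-tree t such that watered(g,t) ∧ pruned(g,t).
Per gardener: G1:✓  G2:✓  G3:✓
Every gardener in the restrictor has a witness.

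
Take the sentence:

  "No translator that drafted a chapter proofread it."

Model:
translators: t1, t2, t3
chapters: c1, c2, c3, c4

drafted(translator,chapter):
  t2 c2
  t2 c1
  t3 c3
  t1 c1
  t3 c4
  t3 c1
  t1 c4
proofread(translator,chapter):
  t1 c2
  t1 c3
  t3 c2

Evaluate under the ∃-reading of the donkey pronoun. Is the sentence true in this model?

"it" takes "a chapter" as antecedent — a donkey pronoun bound across the clause boundary.
Truth condition: for no (t,c) with drafted(t,c) does proofread(t,c) hold.
Restrictor pairs — does the scope hold? (t1,c1):fails  (t1,c4):fails  (t2,c1):fails  (t2,c2):fails  (t3,c1):fails  (t3,c3):fails  (t3,c4):fails
Scope holds for no restrictor pair, so the sentence is true.

True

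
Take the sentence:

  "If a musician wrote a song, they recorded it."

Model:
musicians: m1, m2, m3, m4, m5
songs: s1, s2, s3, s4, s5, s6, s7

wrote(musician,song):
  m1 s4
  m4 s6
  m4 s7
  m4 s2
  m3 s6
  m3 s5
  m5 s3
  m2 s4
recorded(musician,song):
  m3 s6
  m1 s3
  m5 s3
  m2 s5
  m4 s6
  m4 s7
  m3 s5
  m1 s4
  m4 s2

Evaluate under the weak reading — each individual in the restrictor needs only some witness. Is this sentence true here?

"it" takes "a song" as antecedent — a donkey pronoun bound across the clause boundary.
Weak reading: every musician m with some wrote-song has at least one wrote-song s such that recorded(m,s).
Per musician: m1:✓  m2:✗  m3:✓  m4:✓  m5:✓
m2 has no witness among its wrote-songs.

False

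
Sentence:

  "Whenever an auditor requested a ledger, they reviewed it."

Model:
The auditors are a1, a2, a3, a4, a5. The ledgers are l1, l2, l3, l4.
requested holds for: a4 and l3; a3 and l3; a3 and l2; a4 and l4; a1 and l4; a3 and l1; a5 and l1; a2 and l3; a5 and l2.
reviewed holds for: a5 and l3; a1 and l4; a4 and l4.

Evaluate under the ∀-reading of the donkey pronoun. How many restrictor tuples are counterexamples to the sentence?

"it" takes "a ledger" as antecedent — a donkey pronoun bound across the clause boundary.
Strong reading: for every (a,l) with requested(a,l), reviewed(a,l).
Restrictor pairs: (a1,l4) ✓  (a2,l3) ✗  (a3,l1) ✗  (a3,l2) ✗  (a3,l3) ✗  (a4,l3) ✗  (a4,l4) ✓  (a5,l1) ✗  (a5,l2) ✗
Counterexamples (restrictor pairs failing the scope): 7.

7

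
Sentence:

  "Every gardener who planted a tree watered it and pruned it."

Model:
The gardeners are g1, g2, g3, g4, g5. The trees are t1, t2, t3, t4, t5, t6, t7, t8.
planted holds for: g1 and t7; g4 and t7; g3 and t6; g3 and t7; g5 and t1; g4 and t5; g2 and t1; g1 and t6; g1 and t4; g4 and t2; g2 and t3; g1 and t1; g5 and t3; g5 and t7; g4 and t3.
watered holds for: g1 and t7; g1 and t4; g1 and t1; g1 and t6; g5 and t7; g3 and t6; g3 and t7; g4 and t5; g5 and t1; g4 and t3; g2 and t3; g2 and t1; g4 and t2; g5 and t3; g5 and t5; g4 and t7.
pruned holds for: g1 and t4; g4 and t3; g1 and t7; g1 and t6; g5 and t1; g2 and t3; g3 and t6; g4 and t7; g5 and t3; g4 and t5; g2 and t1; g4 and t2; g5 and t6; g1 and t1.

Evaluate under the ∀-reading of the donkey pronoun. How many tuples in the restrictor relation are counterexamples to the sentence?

2

"it" takes "a tree" as antecedent — a donkey pronoun bound across the clause boundary.
Strong reading: for every (g,t) with planted(g,t), watered(g,t) ∧ pruned(g,t).
Restrictor pairs: (g1,t1) ✓  (g1,t4) ✓  (g1,t6) ✓  (g1,t7) ✓  (g2,t1) ✓  (g2,t3) ✓  (g3,t6) ✓  (g3,t7) ✗  (g4,t2) ✓  (g4,t3) ✓  (g4,t5) ✓  (g4,t7) ✓  (g5,t1) ✓  (g5,t3) ✓  (g5,t7) ✗
Counterexamples (restrictor pairs failing the scope): 2.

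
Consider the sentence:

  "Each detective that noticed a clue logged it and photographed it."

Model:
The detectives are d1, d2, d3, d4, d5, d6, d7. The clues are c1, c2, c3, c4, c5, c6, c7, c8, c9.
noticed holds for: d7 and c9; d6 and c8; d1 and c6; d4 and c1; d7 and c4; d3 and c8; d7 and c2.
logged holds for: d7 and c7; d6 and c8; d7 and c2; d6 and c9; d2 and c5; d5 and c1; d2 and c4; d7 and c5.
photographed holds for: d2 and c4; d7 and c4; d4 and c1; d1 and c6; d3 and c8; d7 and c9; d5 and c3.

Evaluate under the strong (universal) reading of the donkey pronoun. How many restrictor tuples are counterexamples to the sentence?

7

"it" takes "a clue" as antecedent — a donkey pronoun bound across the clause boundary.
Strong reading: for every (d,c) with noticed(d,c), logged(d,c) ∧ photographed(d,c).
Restrictor pairs: (d1,c6) ✗  (d3,c8) ✗  (d4,c1) ✗  (d6,c8) ✗  (d7,c2) ✗  (d7,c4) ✗  (d7,c9) ✗
Counterexamples (restrictor pairs failing the scope): 7.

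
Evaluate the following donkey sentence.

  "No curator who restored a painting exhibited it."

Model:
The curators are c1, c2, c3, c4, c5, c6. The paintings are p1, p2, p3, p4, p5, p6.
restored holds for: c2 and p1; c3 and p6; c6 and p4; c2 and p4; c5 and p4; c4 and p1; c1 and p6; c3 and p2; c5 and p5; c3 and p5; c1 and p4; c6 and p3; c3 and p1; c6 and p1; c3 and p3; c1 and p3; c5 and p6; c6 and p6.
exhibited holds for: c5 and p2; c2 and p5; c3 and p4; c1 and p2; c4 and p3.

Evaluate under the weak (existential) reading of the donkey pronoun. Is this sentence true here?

True

"it" takes "a painting" as antecedent — a donkey pronoun bound across the clause boundary.
Truth condition: for no (c,p) with restored(c,p) does exhibited(c,p) hold.
Restrictor pairs — does the scope hold? (c1,p3):fails  (c1,p4):fails  (c1,p6):fails  (c2,p1):fails  (c2,p4):fails  (c3,p1):fails  (c3,p2):fails  (c3,p3):fails  (c3,p5):fails  (c3,p6):fails  (c4,p1):fails  (c5,p4):fails  (c5,p5):fails  (c5,p6):fails  (c6,p1):fails  (c6,p3):fails  (c6,p4):fails  (c6,p6):fails
Scope holds for no restrictor pair, so the sentence is true.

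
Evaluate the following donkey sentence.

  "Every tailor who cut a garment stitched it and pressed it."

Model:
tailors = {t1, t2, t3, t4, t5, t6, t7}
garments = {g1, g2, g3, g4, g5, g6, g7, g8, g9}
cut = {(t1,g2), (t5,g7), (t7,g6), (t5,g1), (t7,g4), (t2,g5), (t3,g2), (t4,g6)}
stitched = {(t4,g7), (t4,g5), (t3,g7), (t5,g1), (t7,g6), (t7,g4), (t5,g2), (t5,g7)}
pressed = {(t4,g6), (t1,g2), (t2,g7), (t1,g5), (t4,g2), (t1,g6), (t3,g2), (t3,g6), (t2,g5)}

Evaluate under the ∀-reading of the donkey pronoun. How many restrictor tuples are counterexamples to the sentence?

"it" takes "a garment" as antecedent — a donkey pronoun bound across the clause boundary.
Strong reading: for every (t,g) with cut(t,g), stitched(t,g) ∧ pressed(t,g).
Restrictor pairs: (t1,g2) ✗  (t2,g5) ✗  (t3,g2) ✗  (t4,g6) ✗  (t5,g1) ✗  (t5,g7) ✗  (t7,g4) ✗  (t7,g6) ✗
Counterexamples (restrictor pairs failing the scope): 8.

8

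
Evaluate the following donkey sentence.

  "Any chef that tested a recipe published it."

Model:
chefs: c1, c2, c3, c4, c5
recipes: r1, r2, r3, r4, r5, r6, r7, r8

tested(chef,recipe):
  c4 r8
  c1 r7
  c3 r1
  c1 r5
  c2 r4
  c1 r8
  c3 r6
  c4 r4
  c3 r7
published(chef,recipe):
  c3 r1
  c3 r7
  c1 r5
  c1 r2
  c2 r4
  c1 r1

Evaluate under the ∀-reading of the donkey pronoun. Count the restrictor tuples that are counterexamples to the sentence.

"it" takes "a recipe" as antecedent — a donkey pronoun bound across the clause boundary.
Strong reading: for every (c,r) with tested(c,r), published(c,r).
Restrictor pairs: (c1,r5) ✓  (c1,r7) ✗  (c1,r8) ✗  (c2,r4) ✓  (c3,r1) ✓  (c3,r6) ✗  (c3,r7) ✓  (c4,r4) ✗  (c4,r8) ✗
Counterexamples (restrictor pairs failing the scope): 5.

5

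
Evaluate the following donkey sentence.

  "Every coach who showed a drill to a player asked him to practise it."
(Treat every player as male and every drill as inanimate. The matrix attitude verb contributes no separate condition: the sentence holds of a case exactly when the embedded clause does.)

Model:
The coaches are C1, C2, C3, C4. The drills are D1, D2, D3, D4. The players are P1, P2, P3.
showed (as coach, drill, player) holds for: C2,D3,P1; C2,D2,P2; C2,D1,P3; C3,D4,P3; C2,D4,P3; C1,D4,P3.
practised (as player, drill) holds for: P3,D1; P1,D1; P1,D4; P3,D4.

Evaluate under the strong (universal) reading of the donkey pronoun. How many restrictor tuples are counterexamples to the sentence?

"him" takes "a player" as antecedent and "it" takes "a drill"; both are donkey pronouns co-varying with the restrictor.
Strong reading: for every (c,d,p) with showed(c,d,p), practised(p,d).
Restrictor triples: (C1,D4,P3)→practised(P3,D4) ✓  (C2,D1,P3)→practised(P3,D1) ✓  (C2,D2,P2)→practised(P2,D2) ✗  (C2,D3,P1)→practised(P1,D3) ✗  (C2,D4,P3)→practised(P3,D4) ✓  (C3,D4,P3)→practised(P3,D4) ✓
Counterexamples (restrictor triples failing the scope): 2.

2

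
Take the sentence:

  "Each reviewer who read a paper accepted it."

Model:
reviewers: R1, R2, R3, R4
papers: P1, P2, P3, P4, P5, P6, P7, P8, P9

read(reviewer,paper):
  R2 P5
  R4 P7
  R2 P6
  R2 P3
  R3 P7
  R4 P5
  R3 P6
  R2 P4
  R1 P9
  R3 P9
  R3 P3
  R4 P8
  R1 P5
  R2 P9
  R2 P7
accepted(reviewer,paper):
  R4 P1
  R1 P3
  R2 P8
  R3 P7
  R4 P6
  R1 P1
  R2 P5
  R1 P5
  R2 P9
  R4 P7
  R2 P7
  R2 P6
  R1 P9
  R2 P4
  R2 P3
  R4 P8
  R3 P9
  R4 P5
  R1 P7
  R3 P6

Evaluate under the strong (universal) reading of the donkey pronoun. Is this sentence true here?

False

"it" takes "a paper" as antecedent — a donkey pronoun bound across the clause boundary.
Strong reading: for every (r,p) with read(r,p), accepted(r,p).
Restrictor pairs: (R1,P5) ✓  (R1,P9) ✓  (R2,P3) ✓  (R2,P4) ✓  (R2,P5) ✓  (R2,P6) ✓  (R2,P7) ✓  (R2,P9) ✓  (R3,P3) ✗  (R3,P6) ✓  (R3,P7) ✓  (R3,P9) ✓  (R4,P5) ✓  (R4,P7) ✓  (R4,P8) ✓
Counterexample: (R3,P3) is in read but fails the scope.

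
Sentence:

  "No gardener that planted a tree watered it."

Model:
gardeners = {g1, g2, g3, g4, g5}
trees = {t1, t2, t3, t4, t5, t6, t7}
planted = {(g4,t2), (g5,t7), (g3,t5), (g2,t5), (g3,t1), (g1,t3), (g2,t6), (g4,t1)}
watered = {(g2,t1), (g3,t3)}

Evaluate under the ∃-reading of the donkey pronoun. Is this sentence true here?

True

"it" takes "a tree" as antecedent — a donkey pronoun bound across the clause boundary.
Truth condition: for no (g,t) with planted(g,t) does watered(g,t) hold.
Restrictor pairs — does the scope hold? (g1,t3):fails  (g2,t5):fails  (g2,t6):fails  (g3,t1):fails  (g3,t5):fails  (g4,t1):fails  (g4,t2):fails  (g5,t7):fails
Scope holds for no restrictor pair, so the sentence is true.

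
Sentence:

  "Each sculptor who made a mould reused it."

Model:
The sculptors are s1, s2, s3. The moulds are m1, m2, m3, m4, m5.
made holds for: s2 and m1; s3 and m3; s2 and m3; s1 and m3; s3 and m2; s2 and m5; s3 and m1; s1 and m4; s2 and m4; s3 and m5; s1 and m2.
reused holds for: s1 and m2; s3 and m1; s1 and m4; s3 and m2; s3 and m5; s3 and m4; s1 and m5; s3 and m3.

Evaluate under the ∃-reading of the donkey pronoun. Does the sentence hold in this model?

"it" takes "a mould" as antecedent — a donkey pronoun bound across the clause boundary.
Weak reading: every sculptor s with some made-mould has at least one made-mould m such that reused(s,m).
Per sculptor: s1:✓  s2:✗  s3:✓
s2 has no witness among its made-moulds.

False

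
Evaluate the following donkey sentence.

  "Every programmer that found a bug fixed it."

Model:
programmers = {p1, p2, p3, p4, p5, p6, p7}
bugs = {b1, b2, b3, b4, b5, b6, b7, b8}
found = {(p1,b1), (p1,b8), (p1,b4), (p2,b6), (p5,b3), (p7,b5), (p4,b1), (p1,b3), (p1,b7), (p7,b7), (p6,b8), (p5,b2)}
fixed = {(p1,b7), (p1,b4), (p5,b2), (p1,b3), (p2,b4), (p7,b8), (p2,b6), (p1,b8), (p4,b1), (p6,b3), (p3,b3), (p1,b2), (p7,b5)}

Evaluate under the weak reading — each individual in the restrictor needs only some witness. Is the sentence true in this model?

False

"it" takes "a bug" as antecedent — a donkey pronoun bound across the clause boundary.
Weak reading: every programmer p with some found-bug has at least one found-bug b such that fixed(p,b).
Per programmer: p1:✓  p2:✓  p4:✓  p5:✓  p6:✗  p7:✓
p6 has no witness among its found-bugs.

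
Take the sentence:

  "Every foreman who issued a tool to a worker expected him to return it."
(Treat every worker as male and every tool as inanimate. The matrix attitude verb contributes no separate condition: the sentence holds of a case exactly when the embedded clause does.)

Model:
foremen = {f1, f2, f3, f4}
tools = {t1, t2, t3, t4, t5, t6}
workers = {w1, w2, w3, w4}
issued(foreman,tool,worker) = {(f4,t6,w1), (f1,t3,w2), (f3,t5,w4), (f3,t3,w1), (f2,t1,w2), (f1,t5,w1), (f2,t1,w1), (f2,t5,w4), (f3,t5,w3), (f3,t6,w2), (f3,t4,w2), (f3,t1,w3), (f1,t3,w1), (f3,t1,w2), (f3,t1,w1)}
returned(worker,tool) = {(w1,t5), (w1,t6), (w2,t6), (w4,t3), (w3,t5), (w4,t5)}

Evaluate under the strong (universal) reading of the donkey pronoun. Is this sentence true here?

"him" takes "a worker" as antecedent and "it" takes "a tool"; both are donkey pronouns co-varying with the restrictor.
Strong reading: for every (f,t,w) with issued(f,t,w), returned(w,t).
Restrictor triples: (f1,t3,w1)→returned(w1,t3) ✗  (f1,t3,w2)→returned(w2,t3) ✗  (f1,t5,w1)→returned(w1,t5) ✓  (f2,t1,w1)→returned(w1,t1) ✗  (f2,t1,w2)→returned(w2,t1) ✗  (f2,t5,w4)→returned(w4,t5) ✓  (f3,t1,w1)→returned(w1,t1) ✗  (f3,t1,w2)→returned(w2,t1) ✗  (f3,t1,w3)→returned(w3,t1) ✗  (f3,t3,w1)→returned(w1,t3) ✗  (f3,t4,w2)→returned(w2,t4) ✗  (f3,t5,w3)→returned(w3,t5) ✓  (f3,t5,w4)→returned(w4,t5) ✓  (f3,t6,w2)→returned(w2,t6) ✓  (f4,t6,w1)→returned(w1,t6) ✓
Counterexample: (f1,t3,w1) — returned(w1,t3) does not hold.

False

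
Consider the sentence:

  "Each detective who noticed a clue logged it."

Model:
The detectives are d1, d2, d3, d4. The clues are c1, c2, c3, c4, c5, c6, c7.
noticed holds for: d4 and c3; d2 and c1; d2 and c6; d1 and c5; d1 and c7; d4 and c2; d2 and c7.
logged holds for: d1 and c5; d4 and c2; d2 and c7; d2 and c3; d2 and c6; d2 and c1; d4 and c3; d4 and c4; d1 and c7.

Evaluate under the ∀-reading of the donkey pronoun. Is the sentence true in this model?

"it" takes "a clue" as antecedent — a donkey pronoun bound across the clause boundary.
Strong reading: for every (d,c) with noticed(d,c), logged(d,c).
Restrictor pairs: (d1,c5) ✓  (d1,c7) ✓  (d2,c1) ✓  (d2,c6) ✓  (d2,c7) ✓  (d4,c2) ✓  (d4,c3) ✓
Every restrictor pair satisfies the scope.

True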